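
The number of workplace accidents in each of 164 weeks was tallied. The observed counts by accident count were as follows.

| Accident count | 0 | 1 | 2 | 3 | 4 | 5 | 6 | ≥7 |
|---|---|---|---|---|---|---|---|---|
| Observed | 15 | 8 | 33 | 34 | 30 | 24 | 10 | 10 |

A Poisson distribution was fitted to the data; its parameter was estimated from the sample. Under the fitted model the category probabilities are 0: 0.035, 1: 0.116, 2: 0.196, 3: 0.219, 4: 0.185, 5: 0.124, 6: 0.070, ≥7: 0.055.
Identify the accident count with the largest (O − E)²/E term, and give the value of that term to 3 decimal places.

Expected counts E_i = n·p_i: 164×0.035 = 5.74, 164×0.116 = 19.024, 164×0.196 = 32.144, 164×0.219 = 35.916, 164×0.185 = 30.34, 164×0.124 = 20.336, 164×0.070 = 11.48, 164×0.055 = 9.02.
0: (15 − 5.74)²/5.74 = 85.7476/5.74 = 14.9386
1: (8 − 19.024)²/19.024 = 121.528576/19.024 = 6.3882
2: (33 − 32.144)²/32.144 = 0.732736/32.144 = 0.0228
3: (34 − 35.916)²/35.916 = 3.671056/35.916 = 0.1022
4: (30 − 30.34)²/30.34 = 0.1156/30.34 = 0.0038
5: (24 − 20.336)²/20.336 = 13.424896/20.336 = 0.6602
6: (10 − 11.48)²/11.48 = 2.1904/11.48 = 0.1908
≥7: (10 − 9.02)²/9.02 = 0.9604/9.02 = 0.1065
The largest term is for 0: 14.939.

0, 14.939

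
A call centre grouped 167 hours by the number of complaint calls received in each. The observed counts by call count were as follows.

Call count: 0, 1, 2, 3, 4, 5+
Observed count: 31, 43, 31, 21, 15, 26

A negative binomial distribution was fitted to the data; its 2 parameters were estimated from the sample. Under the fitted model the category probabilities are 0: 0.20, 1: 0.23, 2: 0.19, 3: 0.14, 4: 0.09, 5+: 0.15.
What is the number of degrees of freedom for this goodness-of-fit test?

3

There are k = 6 categories and 2 parameters estimated from the data, so df = 6 − 1 − 2 = 3.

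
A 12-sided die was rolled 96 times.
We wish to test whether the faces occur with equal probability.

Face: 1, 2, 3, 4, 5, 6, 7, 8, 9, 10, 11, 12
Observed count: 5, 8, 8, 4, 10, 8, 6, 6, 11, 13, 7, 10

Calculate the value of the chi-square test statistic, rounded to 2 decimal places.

9.50

Under H₀ each category has probability 1/12, so each expected count is 96/12 = 8.
cat         O        E   (O−E)²/E
1           5        8      1.125
2           8        8      0.000
3           8        8      0.000
4           4        8      2.000
5          10        8      0.500
6           8        8      0.000
7           6        8      0.500
8           6        8      0.500
9          11        8      1.125
10         13        8      3.125
11          7        8      0.125
12         10        8      0.500
Sum = 9.50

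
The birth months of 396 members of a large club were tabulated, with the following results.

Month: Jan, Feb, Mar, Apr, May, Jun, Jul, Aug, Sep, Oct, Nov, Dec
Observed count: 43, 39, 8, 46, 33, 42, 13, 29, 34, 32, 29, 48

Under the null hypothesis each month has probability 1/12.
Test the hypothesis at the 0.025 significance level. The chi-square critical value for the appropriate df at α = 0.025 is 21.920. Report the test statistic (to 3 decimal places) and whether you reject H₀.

Under H₀ each category has probability 1/12, so each expected count is 396/12 = 33.
Jan: (43 − 33)²/33 = 100/33 = 3.0303
Feb: (39 − 33)²/33 = 36/33 = 1.0909
Mar: (8 − 33)²/33 = 625/33 = 18.9394
Apr: (46 − 33)²/33 = 169/33 = 5.1212
May: (33 − 33)²/33 = 0/33 = 0.0000
Jun: (42 − 33)²/33 = 81/33 = 2.4545
Jul: (13 − 33)²/33 = 400/33 = 12.1212
Aug: (29 − 33)²/33 = 16/33 = 0.4848
Sep: (34 − 33)²/33 = 1/33 = 0.0303
Oct: (32 − 33)²/33 = 1/33 = 0.0303
Nov: (29 − 33)²/33 = 16/33 = 0.4848
Dec: (48 − 33)²/33 = 225/33 = 6.8182
Sum = 50.606
df = 11. Since 50.606 > 21.920, we reject H₀.

50.606; reject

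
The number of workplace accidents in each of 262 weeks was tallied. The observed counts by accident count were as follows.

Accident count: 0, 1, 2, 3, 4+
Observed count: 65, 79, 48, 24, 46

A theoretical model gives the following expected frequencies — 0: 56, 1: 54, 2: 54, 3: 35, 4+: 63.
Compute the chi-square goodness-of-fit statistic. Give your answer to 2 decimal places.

χ² = (65−56)²/56 + (79−54)²/54 + (48−54)²/54 + (24−35)²/35 + (46−63)²/63
   = 1.446 + 11.574 + 0.667 + 3.457 + 4.587
Sum = 21.73

21.73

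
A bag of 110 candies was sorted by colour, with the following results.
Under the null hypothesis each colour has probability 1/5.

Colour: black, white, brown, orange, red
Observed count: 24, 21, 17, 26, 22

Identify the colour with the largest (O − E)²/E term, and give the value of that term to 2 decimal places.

brown, 1.14

Under H₀ each category has probability 1/5, so each expected count is 110/5 = 22.
black: (24 − 22)²/22 = 4/22 = 0.182
white: (21 − 22)²/22 = 1/22 = 0.045
brown: (17 − 22)²/22 = 25/22 = 1.136
orange: (26 − 22)²/22 = 16/22 = 0.727
red: (22 − 22)²/22 = 0/22 = 0.000
The largest term is for brown: 1.14.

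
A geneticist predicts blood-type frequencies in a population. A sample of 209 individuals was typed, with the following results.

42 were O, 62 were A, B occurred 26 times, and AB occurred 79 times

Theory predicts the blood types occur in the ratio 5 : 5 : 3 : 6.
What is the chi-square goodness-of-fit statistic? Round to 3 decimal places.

8.009

Ratio total = 19. Expected counts: 209×5/19 = 55, 209×5/19 = 55, 209×3/19 = 33, 209×6/19 = 66.
cat         O        E   (O−E)²/E
O          42       55     3.0727
A          62       55     0.8909
B          26       33     1.4848
AB         79       66     2.5606
Sum = 8.009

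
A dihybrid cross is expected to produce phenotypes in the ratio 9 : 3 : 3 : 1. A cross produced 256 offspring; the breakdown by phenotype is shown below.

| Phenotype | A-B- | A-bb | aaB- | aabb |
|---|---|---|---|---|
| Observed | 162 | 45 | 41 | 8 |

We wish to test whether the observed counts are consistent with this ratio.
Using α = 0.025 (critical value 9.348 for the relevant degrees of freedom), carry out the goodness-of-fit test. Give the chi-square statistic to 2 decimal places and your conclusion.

7.46; do not reject

Ratio total = 16. Expected counts: 256×9/16 = 144, 256×3/16 = 48, 256×3/16 = 48, 256×1/16 = 16.
cat         O        E   (O−E)²/E
A-B-      162      144      2.250
A-bb       45       48      0.188
aaB-       41       48      1.021
aabb        8       16      4.000
Sum = 7.46
df = 3. Since 7.46 < 9.348, we do not reject H₀.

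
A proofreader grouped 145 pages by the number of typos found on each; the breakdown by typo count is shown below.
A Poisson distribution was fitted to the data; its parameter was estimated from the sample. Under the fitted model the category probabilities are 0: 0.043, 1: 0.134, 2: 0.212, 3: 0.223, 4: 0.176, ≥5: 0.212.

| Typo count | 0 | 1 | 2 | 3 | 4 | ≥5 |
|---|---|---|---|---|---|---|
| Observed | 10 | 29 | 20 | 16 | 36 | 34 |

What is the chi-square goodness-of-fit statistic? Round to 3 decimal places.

Expected counts E_i = n·p_i: 145×0.043 = 6.235, 145×0.134 = 19.43, 145×0.212 = 30.74, 145×0.223 = 32.335, 145×0.176 = 25.52, 145×0.212 = 30.74.
0: (10 − 6.235)²/6.235 = 14.175225/6.235 = 2.2735
1: (29 − 19.43)²/19.43 = 91.5849/19.43 = 4.7136
2: (20 − 30.74)²/30.74 = 115.3476/30.74 = 3.7524
3: (16 − 32.335)²/32.335 = 266.832225/32.335 = 8.2521
4: (36 − 25.52)²/25.52 = 109.8304/25.52 = 4.3037
≥5: (34 − 30.74)²/30.74 = 10.6276/30.74 = 0.3457
Sum = 23.641

23.641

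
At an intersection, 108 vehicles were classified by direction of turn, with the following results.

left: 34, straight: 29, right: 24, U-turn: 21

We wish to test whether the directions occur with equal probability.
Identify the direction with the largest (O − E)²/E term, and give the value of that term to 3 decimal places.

Expected count for each of the 4 categories: 108/4 = 27.
χ² = (34−27)²/27 + (29−27)²/27 + (24−27)²/27 + (21−27)²/27
   = 1.8148 + 0.1481 + 0.3333 + 1.3333
The largest term is for left: 1.815.

left, 1.815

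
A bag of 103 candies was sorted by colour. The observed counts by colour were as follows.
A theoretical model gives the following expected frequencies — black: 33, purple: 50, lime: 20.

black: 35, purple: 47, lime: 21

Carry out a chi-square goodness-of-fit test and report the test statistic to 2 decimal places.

black: (35 − 33)²/33 = 4/33 = 0.121
purple: (47 − 50)²/50 = 9/50 = 0.180
lime: (21 − 20)²/20 = 1/20 = 0.050
Sum = 0.35

0.35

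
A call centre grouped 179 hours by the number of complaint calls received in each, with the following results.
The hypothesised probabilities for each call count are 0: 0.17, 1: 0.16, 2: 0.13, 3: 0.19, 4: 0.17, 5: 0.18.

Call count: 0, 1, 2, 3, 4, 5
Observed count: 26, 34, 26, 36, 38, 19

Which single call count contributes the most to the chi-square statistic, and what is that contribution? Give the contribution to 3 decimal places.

Expected counts E_i = n·p_i: 179×0.17 = 30.43, 179×0.16 = 28.64, 179×0.13 = 23.27, 179×0.19 = 34.01, 179×0.17 = 30.43, 179×0.18 = 32.22.
0: (26 − 30.43)²/30.43 = 19.6249/30.43 = 0.6449
1: (34 − 28.64)²/28.64 = 28.7296/28.64 = 1.0031
2: (26 − 23.27)²/23.27 = 7.4529/23.27 = 0.3203
3: (36 − 34.01)²/34.01 = 3.9601/34.01 = 0.1164
4: (38 − 30.43)²/30.43 = 57.3049/30.43 = 1.8832
5: (19 − 32.22)²/32.22 = 174.7684/32.22 = 5.4242
The largest term is for 5: 5.424.

5, 5.424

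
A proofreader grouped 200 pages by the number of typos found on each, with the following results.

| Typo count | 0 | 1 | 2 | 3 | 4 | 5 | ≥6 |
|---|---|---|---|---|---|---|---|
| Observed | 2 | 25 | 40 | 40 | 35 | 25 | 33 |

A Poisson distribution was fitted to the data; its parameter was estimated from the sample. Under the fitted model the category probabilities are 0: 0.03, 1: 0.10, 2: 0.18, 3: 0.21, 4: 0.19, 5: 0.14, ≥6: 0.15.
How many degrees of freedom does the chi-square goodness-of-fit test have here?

There are k = 7 categories and 1 parameter estimated from the data, so df = 7 − 1 − 1 = 5.

5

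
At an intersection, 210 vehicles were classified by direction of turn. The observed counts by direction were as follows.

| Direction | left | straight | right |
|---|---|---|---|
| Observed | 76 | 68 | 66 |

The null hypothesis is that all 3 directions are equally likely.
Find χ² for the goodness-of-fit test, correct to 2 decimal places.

Expected count for each of the 3 categories: 210/3 = 70.
left: (76 − 70)²/70 = 36/70 = 0.514
straight: (68 − 70)²/70 = 4/70 = 0.057
right: (66 − 70)²/70 = 16/70 = 0.229
Sum = 0.80

0.80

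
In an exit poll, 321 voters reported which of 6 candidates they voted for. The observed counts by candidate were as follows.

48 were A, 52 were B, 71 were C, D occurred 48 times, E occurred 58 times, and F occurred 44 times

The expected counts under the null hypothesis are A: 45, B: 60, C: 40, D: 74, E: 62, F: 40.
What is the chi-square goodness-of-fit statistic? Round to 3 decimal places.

χ² = (48−45)²/45 + (52−60)²/60 + (71−40)²/40 + (48−74)²/74 + (58−62)²/62 + (44−40)²/40
   = 0.2000 + 1.0667 + 24.0250 + 9.1351 + 0.2581 + 0.4000
Sum = 35.085

35.085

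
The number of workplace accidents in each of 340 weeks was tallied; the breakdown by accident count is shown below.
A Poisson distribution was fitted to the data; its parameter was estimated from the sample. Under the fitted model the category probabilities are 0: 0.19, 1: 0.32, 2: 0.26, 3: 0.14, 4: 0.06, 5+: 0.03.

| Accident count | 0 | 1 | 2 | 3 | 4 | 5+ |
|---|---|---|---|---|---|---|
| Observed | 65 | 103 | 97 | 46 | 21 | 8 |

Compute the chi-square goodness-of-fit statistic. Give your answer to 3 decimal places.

Expected counts E_i = n·p_i: 340×0.19 = 64.6, 340×0.32 = 108.8, 340×0.26 = 88.4, 340×0.14 = 47.6, 340×0.06 = 20.4, 340×0.03 = 10.2.
0: (65 − 64.6)²/64.6 = 0.16/64.6 = 0.0025
1: (103 − 108.8)²/108.8 = 33.64/108.8 = 0.3092
2: (97 − 88.4)²/88.4 = 73.96/88.4 = 0.8367
3: (46 − 47.6)²/47.6 = 2.56/47.6 = 0.0538
4: (21 − 20.4)²/20.4 = 0.36/20.4 = 0.0176
5+: (8 − 10.2)²/10.2 = 4.84/10.2 = 0.4745
Sum = 1.694

1.694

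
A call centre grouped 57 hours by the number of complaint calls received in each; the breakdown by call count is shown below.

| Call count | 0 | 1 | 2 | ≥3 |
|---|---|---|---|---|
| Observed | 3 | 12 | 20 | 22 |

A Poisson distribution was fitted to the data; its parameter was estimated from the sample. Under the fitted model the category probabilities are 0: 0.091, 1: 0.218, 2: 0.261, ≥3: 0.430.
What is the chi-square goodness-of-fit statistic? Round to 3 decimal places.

2.958

Expected counts E_i = n·p_i: 57×0.091 = 5.187, 57×0.218 = 12.426, 57×0.261 = 14.877, 57×0.430 = 24.51.
χ² = (3−5.187)²/5.187 + (12−12.426)²/12.426 + (20−14.877)²/14.877 + (22−24.51)²/24.51
   = 0.9221 + 0.0146 + 1.7641 + 0.2570
Sum = 2.958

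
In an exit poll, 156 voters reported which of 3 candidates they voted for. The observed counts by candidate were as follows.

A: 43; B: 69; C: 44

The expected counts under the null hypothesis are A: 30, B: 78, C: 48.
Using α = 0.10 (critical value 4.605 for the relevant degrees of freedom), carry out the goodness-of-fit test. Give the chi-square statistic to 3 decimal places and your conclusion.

A: (43 − 30)²/30 = 169/30 = 5.6333
B: (69 − 78)²/78 = 81/78 = 1.0385
C: (44 − 48)²/48 = 16/48 = 0.3333
Sum = 7.005
df = 2. Since 7.005 > 4.605, we reject H₀.

7.005; reject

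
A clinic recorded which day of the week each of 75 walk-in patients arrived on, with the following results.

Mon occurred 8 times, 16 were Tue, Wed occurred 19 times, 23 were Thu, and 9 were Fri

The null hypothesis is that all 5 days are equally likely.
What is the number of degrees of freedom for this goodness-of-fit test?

4

There are k = 5 categories and no parameters were estimated from the data, so df = 5 − 1 = 4.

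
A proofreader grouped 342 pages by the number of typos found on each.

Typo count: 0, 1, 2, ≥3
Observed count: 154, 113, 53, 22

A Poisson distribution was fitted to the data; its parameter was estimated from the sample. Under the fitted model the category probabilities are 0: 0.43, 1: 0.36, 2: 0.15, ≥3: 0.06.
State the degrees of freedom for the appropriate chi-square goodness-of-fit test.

There are k = 4 categories and 1 parameter estimated from the data, so df = 4 − 1 − 1 = 2.

2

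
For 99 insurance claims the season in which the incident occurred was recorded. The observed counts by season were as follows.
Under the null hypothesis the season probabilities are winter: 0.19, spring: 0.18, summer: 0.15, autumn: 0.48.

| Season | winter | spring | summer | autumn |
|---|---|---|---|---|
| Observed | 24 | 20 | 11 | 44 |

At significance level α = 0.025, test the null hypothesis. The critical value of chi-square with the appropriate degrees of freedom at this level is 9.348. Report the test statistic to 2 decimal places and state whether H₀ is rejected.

2.96; do not reject

Expected counts E_i = n·p_i: 99×0.19 = 18.81, 99×0.18 = 17.82, 99×0.15 = 14.85, 99×0.48 = 47.52.
winter: (24 − 18.81)²/18.81 = 26.9361/18.81 = 1.432
spring: (20 − 17.82)²/17.82 = 4.7524/17.82 = 0.267
summer: (11 − 14.85)²/14.85 = 14.8225/14.85 = 0.998
autumn: (44 − 47.52)²/47.52 = 12.3904/47.52 = 0.261
Sum = 2.96
df = 3. Since 2.96 < 9.348, we do not reject H₀.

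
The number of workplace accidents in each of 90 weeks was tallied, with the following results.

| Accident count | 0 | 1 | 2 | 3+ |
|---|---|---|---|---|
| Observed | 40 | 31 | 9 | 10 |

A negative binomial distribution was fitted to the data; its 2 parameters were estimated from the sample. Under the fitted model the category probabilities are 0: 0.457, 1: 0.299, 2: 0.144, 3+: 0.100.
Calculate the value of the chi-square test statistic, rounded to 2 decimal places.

Expected counts E_i = n·p_i: 90×0.457 = 41.13, 90×0.299 = 26.91, 90×0.144 = 12.96, 90×0.100 = 9.
cat         O        E   (O−E)²/E
0          40    41.13      0.031
1          31    26.91      0.622
2           9    12.96      1.210
3+         10        9      0.111
Sum = 1.97

1.97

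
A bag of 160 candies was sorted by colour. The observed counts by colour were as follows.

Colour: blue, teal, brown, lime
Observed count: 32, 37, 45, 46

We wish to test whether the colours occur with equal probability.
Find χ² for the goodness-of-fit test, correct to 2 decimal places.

3.35

Expected count for each of the 4 categories: 160/4 = 40.
blue: (32 − 40)²/40 = 64/40 = 1.600
teal: (37 − 40)²/40 = 9/40 = 0.225
brown: (45 − 40)²/40 = 25/40 = 0.625
lime: (46 − 40)²/40 = 36/40 = 0.900
Sum = 3.35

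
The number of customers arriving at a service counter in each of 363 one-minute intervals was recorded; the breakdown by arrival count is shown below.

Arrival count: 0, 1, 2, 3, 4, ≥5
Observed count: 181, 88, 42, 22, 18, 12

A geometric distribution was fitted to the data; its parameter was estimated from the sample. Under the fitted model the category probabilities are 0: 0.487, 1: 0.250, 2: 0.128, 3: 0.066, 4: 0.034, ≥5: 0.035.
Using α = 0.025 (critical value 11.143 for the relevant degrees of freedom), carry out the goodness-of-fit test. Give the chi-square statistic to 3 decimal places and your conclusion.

Expected counts E_i = n·p_i: 363×0.487 = 176.781, 363×0.250 = 90.75, 363×0.128 = 46.464, 363×0.066 = 23.958, 363×0.034 = 12.342, 363×0.035 = 12.705.
0: (181 − 176.781)²/176.781 = 17.799961/176.781 = 0.1007
1: (88 − 90.75)²/90.75 = 7.5625/90.75 = 0.0833
2: (42 − 46.464)²/46.464 = 19.927296/46.464 = 0.4289
3: (22 − 23.958)²/23.958 = 3.833764/23.958 = 0.1600
4: (18 − 12.342)²/12.342 = 32.012964/12.342 = 2.5938
≥5: (12 − 12.705)²/12.705 = 0.497025/12.705 = 0.0391
Sum = 3.406
df = 4. Since 3.406 < 11.143, we do not reject H₀.

3.406; do not reject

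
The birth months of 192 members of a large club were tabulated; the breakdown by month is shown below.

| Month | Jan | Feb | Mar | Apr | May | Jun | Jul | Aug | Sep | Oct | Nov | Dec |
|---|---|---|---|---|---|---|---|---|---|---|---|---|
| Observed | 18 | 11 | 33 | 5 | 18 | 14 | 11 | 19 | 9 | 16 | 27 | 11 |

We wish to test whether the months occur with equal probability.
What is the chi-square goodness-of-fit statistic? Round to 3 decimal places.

Expected count for each of the 12 categories: 192/12 = 16.
cat         O        E   (O−E)²/E
Jan        18       16     0.2500
Feb        11       16     1.5625
Mar        33       16    18.0625
Apr         5       16     7.5625
May        18       16     0.2500
Jun        14       16     0.2500
Jul        11       16     1.5625
Aug        19       16     0.5625
Sep         9       16     3.0625
Oct        16       16     0.0000
Nov        27       16     7.5625
Dec        11       16     1.5625
Sum = 42.250

42.250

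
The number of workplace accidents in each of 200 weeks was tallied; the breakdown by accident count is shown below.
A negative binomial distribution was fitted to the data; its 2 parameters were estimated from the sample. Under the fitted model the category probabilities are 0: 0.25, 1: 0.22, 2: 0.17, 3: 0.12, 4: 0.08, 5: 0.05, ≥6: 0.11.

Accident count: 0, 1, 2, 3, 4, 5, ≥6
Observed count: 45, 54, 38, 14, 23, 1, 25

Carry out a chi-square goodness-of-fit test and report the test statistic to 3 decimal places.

Expected counts E_i = n·p_i: 200×0.25 = 50, 200×0.22 = 44, 200×0.17 = 34, 200×0.12 = 24, 200×0.08 = 16, 200×0.05 = 10, 200×0.11 = 22.
χ² = (45−50)²/50 + (54−44)²/44 + (38−34)²/34 + (14−24)²/24 + (23−16)²/16 + (1−10)²/10 + (25−22)²/22
   = 0.5000 + 2.2727 + 0.4706 + 4.1667 + 3.0625 + 8.1000 + 0.4091
Sum = 18.982

18.982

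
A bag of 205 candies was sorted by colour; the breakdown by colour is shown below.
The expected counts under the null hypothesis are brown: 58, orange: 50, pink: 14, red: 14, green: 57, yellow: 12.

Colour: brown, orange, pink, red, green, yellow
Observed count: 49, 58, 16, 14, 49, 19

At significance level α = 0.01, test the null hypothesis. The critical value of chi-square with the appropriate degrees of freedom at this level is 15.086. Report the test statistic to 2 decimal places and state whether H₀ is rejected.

brown: (49 − 58)²/58 = 81/58 = 1.397
orange: (58 − 50)²/50 = 64/50 = 1.280
pink: (16 − 14)²/14 = 4/14 = 0.286
red: (14 − 14)²/14 = 0/14 = 0.000
green: (49 − 57)²/57 = 64/57 = 1.123
yellow: (19 − 12)²/12 = 49/12 = 4.083
Sum = 8.17
df = 5. Since 8.17 < 15.086, we do not reject H₀.

8.17; do not reject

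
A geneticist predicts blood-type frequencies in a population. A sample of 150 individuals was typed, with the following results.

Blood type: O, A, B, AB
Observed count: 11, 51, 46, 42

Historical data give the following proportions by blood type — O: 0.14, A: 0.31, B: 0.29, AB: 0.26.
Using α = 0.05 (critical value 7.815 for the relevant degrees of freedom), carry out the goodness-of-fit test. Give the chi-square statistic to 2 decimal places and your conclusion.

Expected counts E_i = n·p_i: 150×0.14 = 21, 150×0.31 = 46.5, 150×0.29 = 43.5, 150×0.26 = 39.
O: (11 − 21)²/21 = 100/21 = 4.762
A: (51 − 46.5)²/46.5 = 20.25/46.5 = 0.435
B: (46 − 43.5)²/43.5 = 6.25/43.5 = 0.144
AB: (42 − 39)²/39 = 9/39 = 0.231
Sum = 5.57
df = 3. Since 5.57 < 7.815, we do not reject H₀.

5.57; do not reject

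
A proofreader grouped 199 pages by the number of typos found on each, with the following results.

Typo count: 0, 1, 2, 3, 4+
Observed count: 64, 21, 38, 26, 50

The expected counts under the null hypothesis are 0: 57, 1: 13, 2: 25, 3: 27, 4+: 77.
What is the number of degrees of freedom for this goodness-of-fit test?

There are k = 5 categories and no parameters were estimated from the data, so df = 5 − 1 = 4.

4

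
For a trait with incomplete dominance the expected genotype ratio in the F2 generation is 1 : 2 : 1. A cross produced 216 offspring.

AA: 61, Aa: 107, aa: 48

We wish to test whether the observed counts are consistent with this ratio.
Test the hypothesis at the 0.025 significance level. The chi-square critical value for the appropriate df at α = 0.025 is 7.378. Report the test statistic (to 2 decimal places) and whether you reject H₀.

Ratio total = 4. Expected counts: 216×1/4 = 54, 216×2/4 = 108, 216×1/4 = 54.
cat         O        E   (O−E)²/E
AA         61       54      0.907
Aa        107      108      0.009
aa         48       54      0.667
Sum = 1.58
df = 2. Since 1.58 < 7.378, we do not reject H₀.

1.58; do not reject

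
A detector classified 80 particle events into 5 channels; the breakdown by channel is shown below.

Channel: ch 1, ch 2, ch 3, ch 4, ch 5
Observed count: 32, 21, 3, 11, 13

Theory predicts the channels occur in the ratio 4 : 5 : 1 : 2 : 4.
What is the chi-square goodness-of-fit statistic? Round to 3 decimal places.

11.190

Ratio total = 16. Expected counts: 80×4/16 = 20, 80×5/16 = 25, 80×1/16 = 5, 80×2/16 = 10, 80×4/16 = 20.
χ² = (32−20)²/20 + (21−25)²/25 + (3−5)²/5 + (11−10)²/10 + (13−20)²/20
   = 7.2000 + 0.6400 + 0.8000 + 0.1000 + 2.4500
Sum = 11.190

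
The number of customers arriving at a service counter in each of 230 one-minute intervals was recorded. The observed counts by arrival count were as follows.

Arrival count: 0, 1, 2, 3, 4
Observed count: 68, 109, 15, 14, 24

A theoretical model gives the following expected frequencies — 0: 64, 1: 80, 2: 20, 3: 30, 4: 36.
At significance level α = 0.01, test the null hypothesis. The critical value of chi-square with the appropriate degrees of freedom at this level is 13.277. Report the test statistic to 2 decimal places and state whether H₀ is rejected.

24.55; reject

cat         O        E   (O−E)²/E
0          68       64      0.250
1         109       80     10.513
2          15       20      1.250
3          14       30      8.533
4          24       36      4.000
Sum = 24.55
df = 4. Since 24.55 > 13.277, we reject H₀.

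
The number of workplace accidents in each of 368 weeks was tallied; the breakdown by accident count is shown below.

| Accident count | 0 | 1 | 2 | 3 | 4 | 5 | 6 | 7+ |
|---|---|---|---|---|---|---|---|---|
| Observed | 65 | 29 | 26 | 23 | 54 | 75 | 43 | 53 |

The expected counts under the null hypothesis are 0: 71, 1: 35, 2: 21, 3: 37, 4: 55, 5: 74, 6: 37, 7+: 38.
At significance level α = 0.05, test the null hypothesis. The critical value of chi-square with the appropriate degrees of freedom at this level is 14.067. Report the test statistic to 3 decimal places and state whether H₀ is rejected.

14.949; reject

cat         O        E   (O−E)²/E
0          65       71     0.5070
1          29       35     1.0286
2          26       21     1.1905
3          23       37     5.2973
4          54       55     0.0182
5          75       74     0.0135
6          43       37     0.9730
7+         53       38     5.9211
Sum = 14.949
df = 7. Since 14.949 > 14.067, we reject H₀.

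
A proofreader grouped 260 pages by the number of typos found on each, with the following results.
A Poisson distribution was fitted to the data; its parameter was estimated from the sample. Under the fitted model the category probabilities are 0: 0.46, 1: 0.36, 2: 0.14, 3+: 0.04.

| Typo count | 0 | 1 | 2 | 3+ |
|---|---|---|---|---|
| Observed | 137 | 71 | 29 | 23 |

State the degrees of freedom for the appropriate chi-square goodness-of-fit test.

There are k = 4 categories and 1 parameter estimated from the data, so df = 4 − 1 − 1 = 2.

2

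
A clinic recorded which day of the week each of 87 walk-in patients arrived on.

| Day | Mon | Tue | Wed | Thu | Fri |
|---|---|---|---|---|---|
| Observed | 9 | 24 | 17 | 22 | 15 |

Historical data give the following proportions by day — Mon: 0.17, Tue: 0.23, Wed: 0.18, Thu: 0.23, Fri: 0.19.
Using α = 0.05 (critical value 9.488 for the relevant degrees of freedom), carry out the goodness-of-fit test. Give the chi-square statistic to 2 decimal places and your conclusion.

3.52; do not reject

Expected counts E_i = n·p_i: 87×0.17 = 14.79, 87×0.23 = 20.01, 87×0.18 = 15.66, 87×0.23 = 20.01, 87×0.19 = 16.53.
Mon: (9 − 14.79)²/14.79 = 33.5241/14.79 = 2.267
Tue: (24 − 20.01)²/20.01 = 15.9201/20.01 = 0.796
Wed: (17 − 15.66)²/15.66 = 1.7956/15.66 = 0.115
Thu: (22 − 20.01)²/20.01 = 3.9601/20.01 = 0.198
Fri: (15 − 16.53)²/16.53 = 2.3409/16.53 = 0.142
Sum = 3.52
df = 4. Since 3.52 < 9.488, we do not reject H₀.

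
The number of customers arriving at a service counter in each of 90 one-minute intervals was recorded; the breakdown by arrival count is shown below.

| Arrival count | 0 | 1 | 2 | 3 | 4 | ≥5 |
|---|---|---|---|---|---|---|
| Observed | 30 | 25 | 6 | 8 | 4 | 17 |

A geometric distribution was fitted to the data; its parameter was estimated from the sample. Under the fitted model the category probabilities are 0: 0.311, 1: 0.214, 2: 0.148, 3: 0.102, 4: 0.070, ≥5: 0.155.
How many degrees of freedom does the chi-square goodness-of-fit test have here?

There are k = 6 categories and 1 parameter estimated from the data, so df = 6 − 1 − 1 = 4.

4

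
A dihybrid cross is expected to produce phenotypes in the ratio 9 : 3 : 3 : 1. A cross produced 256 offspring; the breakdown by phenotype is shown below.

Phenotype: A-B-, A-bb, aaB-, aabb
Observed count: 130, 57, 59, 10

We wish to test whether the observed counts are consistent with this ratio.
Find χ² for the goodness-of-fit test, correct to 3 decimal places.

Ratio total = 16. Expected counts: 256×9/16 = 144, 256×3/16 = 48, 256×3/16 = 48, 256×1/16 = 16.
cat         O        E   (O−E)²/E
A-B-      130      144     1.3611
A-bb       57       48     1.6875
aaB-       59       48     2.5208
aabb       10       16     2.2500
Sum = 7.819

7.819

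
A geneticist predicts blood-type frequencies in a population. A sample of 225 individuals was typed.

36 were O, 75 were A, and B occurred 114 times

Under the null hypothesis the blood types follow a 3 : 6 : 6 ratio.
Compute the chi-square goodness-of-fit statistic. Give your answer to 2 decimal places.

Ratio total = 15. Expected counts: 225×3/15 = 45, 225×6/15 = 90, 225×6/15 = 90.
χ² = (36−45)²/45 + (75−90)²/90 + (114−90)²/90
   = 1.800 + 2.500 + 6.400
Sum = 10.70

10.70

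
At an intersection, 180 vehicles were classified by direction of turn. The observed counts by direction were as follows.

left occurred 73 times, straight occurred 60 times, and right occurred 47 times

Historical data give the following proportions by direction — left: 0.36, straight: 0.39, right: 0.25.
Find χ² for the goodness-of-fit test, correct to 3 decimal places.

Expected counts E_i = n·p_i: 180×0.36 = 64.8, 180×0.39 = 70.2, 180×0.25 = 45.
cat           O        E   (O−E)²/E
left         73     64.8     1.0377
straight     60     70.2     1.4821
right        47       45     0.0889
Sum = 2.609

2.609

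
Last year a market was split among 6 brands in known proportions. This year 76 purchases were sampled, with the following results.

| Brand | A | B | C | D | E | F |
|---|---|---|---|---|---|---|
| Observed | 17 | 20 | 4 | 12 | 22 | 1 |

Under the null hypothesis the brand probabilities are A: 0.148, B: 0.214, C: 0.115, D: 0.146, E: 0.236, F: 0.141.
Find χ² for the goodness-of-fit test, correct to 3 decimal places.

16.174

Expected counts E_i = n·p_i: 76×0.148 = 11.248, 76×0.214 = 16.264, 76×0.115 = 8.74, 76×0.146 = 11.096, 76×0.236 = 17.936, 76×0.141 = 10.716.
χ² = (17−11.248)²/11.248 + (20−16.264)²/16.264 + (4−8.74)²/8.74 + (12−11.096)²/11.096 + (22−17.936)²/17.936 + (1−10.716)²/10.716
   = 2.9415 + 0.8582 + 2.5707 + 0.0736 + 0.9208 + 8.8093
Sum = 16.174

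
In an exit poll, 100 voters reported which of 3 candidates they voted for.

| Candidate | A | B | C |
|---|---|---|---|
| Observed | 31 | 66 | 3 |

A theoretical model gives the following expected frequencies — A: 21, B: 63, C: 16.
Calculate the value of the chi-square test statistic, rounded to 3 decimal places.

15.467

χ² = (31−21)²/21 + (66−63)²/63 + (3−16)²/16
   = 4.7619 + 0.1429 + 10.5625
Sum = 15.467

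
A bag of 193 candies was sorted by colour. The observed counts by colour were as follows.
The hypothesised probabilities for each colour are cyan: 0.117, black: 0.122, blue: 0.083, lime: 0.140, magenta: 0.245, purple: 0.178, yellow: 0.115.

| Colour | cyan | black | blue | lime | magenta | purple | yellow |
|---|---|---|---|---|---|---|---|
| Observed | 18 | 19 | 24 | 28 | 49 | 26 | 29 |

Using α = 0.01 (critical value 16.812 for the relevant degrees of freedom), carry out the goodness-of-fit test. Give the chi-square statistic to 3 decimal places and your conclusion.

Expected counts E_i = n·p_i: 193×0.117 = 22.581, 193×0.122 = 23.546, 193×0.083 = 16.019, 193×0.140 = 27.02, 193×0.245 = 47.285, 193×0.178 = 34.354, 193×0.115 = 22.195.
χ² = (18−22.581)²/22.581 + (19−23.546)²/23.546 + (24−16.019)²/16.019 + (28−27.02)²/27.02 + (49−47.285)²/47.285 + (26−34.354)²/34.354 + (29−22.195)²/22.195
   = 0.9293 + 0.8777 + 3.9763 + 0.0355 + 0.0622 + 2.0315 + 2.0864
Sum = 9.999
df = 6. Since 9.999 < 16.812, we do not reject H₀.

9.999; do not reject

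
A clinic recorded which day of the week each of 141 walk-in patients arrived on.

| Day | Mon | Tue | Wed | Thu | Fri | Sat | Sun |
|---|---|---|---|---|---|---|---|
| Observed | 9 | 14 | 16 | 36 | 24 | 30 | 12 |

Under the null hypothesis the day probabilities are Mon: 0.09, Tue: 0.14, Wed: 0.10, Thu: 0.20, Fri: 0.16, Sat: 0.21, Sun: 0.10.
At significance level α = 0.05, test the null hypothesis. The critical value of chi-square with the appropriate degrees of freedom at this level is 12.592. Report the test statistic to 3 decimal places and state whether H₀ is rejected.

Expected counts E_i = n·p_i: 141×0.09 = 12.69, 141×0.14 = 19.74, 141×0.10 = 14.1, 141×0.20 = 28.2, 141×0.16 = 22.56, 141×0.21 = 29.61, 141×0.10 = 14.1.
χ² = (9−12.69)²/12.69 + (14−19.74)²/19.74 + (16−14.1)²/14.1 + (36−28.2)²/28.2 + (24−22.56)²/22.56 + (30−29.61)²/29.61 + (12−14.1)²/14.1
   = 1.0730 + 1.6691 + 0.2560 + 2.1574 + 0.0919 + 0.0051 + 0.3128
Sum = 5.565
df = 6. Since 5.565 < 12.592, we do not reject H₀.

5.565; do not reject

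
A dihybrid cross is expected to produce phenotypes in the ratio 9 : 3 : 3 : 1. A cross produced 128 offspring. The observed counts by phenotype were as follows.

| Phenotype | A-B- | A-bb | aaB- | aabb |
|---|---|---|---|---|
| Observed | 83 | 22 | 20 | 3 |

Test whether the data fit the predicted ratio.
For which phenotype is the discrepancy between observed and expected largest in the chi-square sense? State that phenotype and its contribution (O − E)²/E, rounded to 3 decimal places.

Ratio total = 16. Expected counts: 128×9/16 = 72, 128×3/16 = 24, 128×3/16 = 24, 128×1/16 = 8.
cat         O        E   (O−E)²/E
A-B-       83       72     1.6806
A-bb       22       24     0.1667
aaB-       20       24     0.6667
aabb        3        8     3.1250
The largest term is for aabb: 3.125.

aabb, 3.125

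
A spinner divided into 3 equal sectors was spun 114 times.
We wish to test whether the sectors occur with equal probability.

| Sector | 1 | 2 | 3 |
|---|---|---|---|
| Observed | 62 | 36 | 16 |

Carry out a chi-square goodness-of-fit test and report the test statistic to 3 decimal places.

28.000

Under H₀ each category has probability 1/3, so each expected count is 114/3 = 38.
χ² = (62−38)²/38 + (36−38)²/38 + (16−38)²/38
   = 15.1579 + 0.1053 + 12.7368
Sum = 28.000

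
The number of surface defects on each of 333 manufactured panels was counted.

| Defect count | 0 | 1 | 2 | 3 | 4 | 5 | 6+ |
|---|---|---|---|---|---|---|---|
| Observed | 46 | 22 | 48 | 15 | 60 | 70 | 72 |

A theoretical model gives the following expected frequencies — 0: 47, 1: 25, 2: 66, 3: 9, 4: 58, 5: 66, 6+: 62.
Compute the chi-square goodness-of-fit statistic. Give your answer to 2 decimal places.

cat         O        E   (O−E)²/E
0          46       47      0.021
1          22       25      0.360
2          48       66      4.909
3          15        9      4.000
4          60       58      0.069
5          70       66      0.242
6+         72       62      1.613
Sum = 11.21

11.21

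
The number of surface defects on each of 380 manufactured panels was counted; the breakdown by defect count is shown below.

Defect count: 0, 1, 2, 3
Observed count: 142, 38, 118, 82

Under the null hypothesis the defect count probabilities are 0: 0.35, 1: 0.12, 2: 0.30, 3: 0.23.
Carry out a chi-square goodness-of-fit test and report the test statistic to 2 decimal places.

2.35

Expected counts E_i = n·p_i: 380×0.35 = 133, 380×0.12 = 45.6, 380×0.30 = 114, 380×0.23 = 87.4.
cat         O        E   (O−E)²/E
0         142      133      0.609
1          38     45.6      1.267
2         118      114      0.140
3          82     87.4      0.334
Sum = 2.35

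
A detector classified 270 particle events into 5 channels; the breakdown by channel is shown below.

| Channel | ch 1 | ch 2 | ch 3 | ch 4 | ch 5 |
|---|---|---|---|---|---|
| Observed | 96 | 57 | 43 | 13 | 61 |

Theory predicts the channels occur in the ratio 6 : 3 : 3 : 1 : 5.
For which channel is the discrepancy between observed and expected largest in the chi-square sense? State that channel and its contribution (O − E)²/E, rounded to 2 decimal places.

ch 2, 3.20

Ratio total = 18. Expected counts: 270×6/18 = 90, 270×3/18 = 45, 270×3/18 = 45, 270×1/18 = 15, 270×5/18 = 75.
ch 1: (96 − 90)²/90 = 36/90 = 0.400
ch 2: (57 − 45)²/45 = 144/45 = 3.200
ch 3: (43 − 45)²/45 = 4/45 = 0.089
ch 4: (13 − 15)²/15 = 4/15 = 0.267
ch 5: (61 − 75)²/75 = 196/75 = 2.613
The largest term is for ch 2: 3.20.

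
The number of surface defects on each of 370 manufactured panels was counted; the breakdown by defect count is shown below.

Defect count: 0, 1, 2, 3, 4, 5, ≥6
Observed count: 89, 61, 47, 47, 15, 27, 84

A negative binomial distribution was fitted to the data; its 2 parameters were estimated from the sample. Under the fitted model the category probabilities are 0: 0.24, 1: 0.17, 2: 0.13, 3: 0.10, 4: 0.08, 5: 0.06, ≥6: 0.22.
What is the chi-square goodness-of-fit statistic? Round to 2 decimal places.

11.11

Expected counts E_i = n·p_i: 370×0.24 = 88.8, 370×0.17 = 62.9, 370×0.13 = 48.1, 370×0.10 = 37, 370×0.08 = 29.6, 370×0.06 = 22.2, 370×0.22 = 81.4.
χ² = (89−88.8)²/88.8 + (61−62.9)²/62.9 + (47−48.1)²/48.1 + (47−37)²/37 + (15−29.6)²/29.6 + (27−22.2)²/22.2 + (84−81.4)²/81.4
   = 0.000 + 0.057 + 0.025 + 2.703 + 7.201 + 1.038 + 0.083
Sum = 11.11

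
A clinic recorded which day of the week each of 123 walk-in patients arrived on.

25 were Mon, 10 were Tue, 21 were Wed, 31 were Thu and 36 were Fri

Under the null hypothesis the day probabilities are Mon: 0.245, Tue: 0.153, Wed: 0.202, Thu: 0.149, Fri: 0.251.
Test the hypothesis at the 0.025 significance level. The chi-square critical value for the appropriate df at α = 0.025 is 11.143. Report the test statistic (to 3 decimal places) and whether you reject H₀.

15.218; reject

Expected counts E_i = n·p_i: 123×0.245 = 30.135, 123×0.153 = 18.819, 123×0.202 = 24.846, 123×0.149 = 18.327, 123×0.251 = 30.873.
Mon: (25 − 30.135)²/30.135 = 26.368225/30.135 = 0.8750
Tue: (10 − 18.819)²/18.819 = 77.774761/18.819 = 4.1328
Wed: (21 − 24.846)²/24.846 = 14.791716/24.846 = 0.5953
Thu: (31 − 18.327)²/18.327 = 160.604929/18.327 = 8.7633
Fri: (36 − 30.873)²/30.873 = 26.286129/30.873 = 0.8514
Sum = 15.218
df = 4. Since 15.218 > 11.143, we reject H₀.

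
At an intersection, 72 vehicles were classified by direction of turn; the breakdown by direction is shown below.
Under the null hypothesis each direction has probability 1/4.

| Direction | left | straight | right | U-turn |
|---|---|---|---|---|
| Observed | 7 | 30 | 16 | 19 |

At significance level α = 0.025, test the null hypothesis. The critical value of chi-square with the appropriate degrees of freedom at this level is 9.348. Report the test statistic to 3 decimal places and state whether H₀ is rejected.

Under H₀ each category has probability 1/4, so each expected count is 72/4 = 18.
χ² = (7−18)²/18 + (30−18)²/18 + (16−18)²/18 + (19−18)²/18
   = 6.7222 + 8.0000 + 0.2222 + 0.0556
Sum = 15.000
df = 3. Since 15.000 > 9.348, we reject H₀.

15.000; reject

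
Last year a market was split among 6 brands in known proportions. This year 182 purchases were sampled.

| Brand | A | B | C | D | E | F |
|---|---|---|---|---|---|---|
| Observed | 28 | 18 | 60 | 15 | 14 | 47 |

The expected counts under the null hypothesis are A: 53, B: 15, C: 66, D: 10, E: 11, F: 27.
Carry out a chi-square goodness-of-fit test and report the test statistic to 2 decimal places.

A: (28 − 53)²/53 = 625/53 = 11.792
B: (18 − 15)²/15 = 9/15 = 0.600
C: (60 − 66)²/66 = 36/66 = 0.545
D: (15 − 10)²/10 = 25/10 = 2.500
E: (14 − 11)²/11 = 9/11 = 0.818
F: (47 − 27)²/27 = 400/27 = 14.815
Sum = 31.07

31.07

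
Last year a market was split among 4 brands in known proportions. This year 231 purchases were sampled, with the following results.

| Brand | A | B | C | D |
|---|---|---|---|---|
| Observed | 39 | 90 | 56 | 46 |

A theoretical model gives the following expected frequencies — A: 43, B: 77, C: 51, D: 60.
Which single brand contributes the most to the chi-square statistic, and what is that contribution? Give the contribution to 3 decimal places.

D, 3.267

χ² = (39−43)²/43 + (90−77)²/77 + (56−51)²/51 + (46−60)²/60
   = 0.3721 + 2.1948 + 0.4902 + 3.2667
The largest term is for D: 3.267.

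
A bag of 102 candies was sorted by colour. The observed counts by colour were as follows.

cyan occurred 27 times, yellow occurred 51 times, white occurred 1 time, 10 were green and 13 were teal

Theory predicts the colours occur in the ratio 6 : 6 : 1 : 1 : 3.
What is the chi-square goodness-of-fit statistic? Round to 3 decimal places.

Ratio total = 17. Expected counts: 102×6/17 = 36, 102×6/17 = 36, 102×1/17 = 6, 102×1/17 = 6, 102×3/17 = 18.
χ² = (27−36)²/36 + (51−36)²/36 + (1−6)²/6 + (10−6)²/6 + (13−18)²/18
   = 2.2500 + 6.2500 + 4.1667 + 2.6667 + 1.3889
Sum = 16.722

16.722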